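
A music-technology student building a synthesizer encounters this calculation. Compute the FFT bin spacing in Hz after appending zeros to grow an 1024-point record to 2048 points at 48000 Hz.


Frequency resolution after zero-padding:
N_padded = 1024 * 2 = 2048
df = fs / N_padded
   = 48000 / 2048
   = 23.4375 Hz

23.4375 Hz


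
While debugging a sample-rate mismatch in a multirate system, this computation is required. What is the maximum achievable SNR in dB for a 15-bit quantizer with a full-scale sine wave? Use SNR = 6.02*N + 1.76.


Theoretical SNR for a full-scale sinusoid:
SNR = 6.02 * N + 1.76
    = 6.02 * 15 + 1.76
    = 90.3 + 1.76
    = 92.06 dB

92.06 dB


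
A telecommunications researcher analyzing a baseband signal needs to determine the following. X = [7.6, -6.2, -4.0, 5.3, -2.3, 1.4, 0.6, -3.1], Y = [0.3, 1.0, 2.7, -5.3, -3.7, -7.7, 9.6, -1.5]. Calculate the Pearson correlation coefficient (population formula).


Pearson correlation coefficient (population):
r = cov(X,Y) / (std(X) * std(Y))
Mean X = -0.0875, Mean Y = -0.575
Cov(X,Y) = -4.384062
Std(X) = 4.436338, Std(Y) = 5.015165
r = -0.197

-0.197


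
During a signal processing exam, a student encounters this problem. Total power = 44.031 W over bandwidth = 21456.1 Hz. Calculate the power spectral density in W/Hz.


Power spectral density:
PSD = P / BW
    = 44.031 / 21456.1
    = 0.00205214 W/Hz

0.00205214 W/Hz


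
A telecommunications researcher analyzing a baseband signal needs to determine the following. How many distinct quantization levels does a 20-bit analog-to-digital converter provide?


Number of quantization levels = 2^N
= 2^20
= 1048576

1048576


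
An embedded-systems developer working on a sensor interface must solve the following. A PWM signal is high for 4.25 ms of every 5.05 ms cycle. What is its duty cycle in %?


Duty cycle as a percentage:
DC = (t_on / T) * 100
   = (4.25 / 5.05) * 100
   = 0.841584 * 100
   = 84.16 %

84.16 %


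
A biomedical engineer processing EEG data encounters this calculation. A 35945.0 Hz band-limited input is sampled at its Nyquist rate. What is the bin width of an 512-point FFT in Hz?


Step 1 — Nyquist sampling rate:
fs = 2 * fmax = 2 * 35945.0 = 71890.0 Hz

Step 2 — DFT bin spacing:
df = fs / N = 71890.0 / 512 = 140.4102 Hz

140.4102 Hz


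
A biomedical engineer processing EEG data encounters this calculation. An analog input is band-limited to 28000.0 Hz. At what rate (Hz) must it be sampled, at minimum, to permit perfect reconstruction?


The Nyquist rate is twice the maximum frequency component.
fs_min = 2 * fmax
      = 2 * 28000.0
      = 56000.0 Hz

56000.0


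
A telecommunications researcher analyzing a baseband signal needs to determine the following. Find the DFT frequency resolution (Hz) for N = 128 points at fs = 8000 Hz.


DFT frequency resolution:
df = fs / N
   = 8000 / 128
   = 62.5 Hz

62.5 Hz


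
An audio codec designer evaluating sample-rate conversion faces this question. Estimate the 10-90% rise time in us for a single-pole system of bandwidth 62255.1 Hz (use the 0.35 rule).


Rise time from bandwidth relationship:
tr = 0.35 / BW
   = 0.35 / 62255.1
   = 5.62202936e-06 s
   = 5.622 us

5.622 us


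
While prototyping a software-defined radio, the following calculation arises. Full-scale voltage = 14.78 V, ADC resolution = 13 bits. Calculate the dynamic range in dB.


Dynamic range from full-scale to LSB:
V_min = V_max / 2^bits = 14.78 / 2^13
DR = 20 * log10(V_max / V_min)
   = 20 * log10(2^13)
   = 20 * 13 * log10(2)
   = 78.27 dB

78.27 dB


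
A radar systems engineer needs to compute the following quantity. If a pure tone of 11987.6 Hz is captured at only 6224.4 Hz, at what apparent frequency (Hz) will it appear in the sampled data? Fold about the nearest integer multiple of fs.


Compute the nearest integer multiple of fs to the signal:
n = round(11987.6 / 6224.4) = 2
f_alias = |11987.6 - 2 * 6224.4|
        = |11987.6 - 12448.8|
        = 461.2 Hz

461.2


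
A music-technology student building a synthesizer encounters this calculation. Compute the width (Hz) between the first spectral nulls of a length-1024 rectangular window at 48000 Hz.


Main lobe width for a rectangular window:
Width = 2 * fs / N
      = 2 * 48000 / 1024
      = 96000 / 1024
      = 93.75 Hz

93.75 Hz


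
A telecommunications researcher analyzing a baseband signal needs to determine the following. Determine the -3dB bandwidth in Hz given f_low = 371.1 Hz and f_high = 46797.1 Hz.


Bandwidth is the difference of -3dB frequencies:
BW = f_high - f_low
   = 46797.1 - 371.1
   = 46426.0 Hz

46426.0 Hz


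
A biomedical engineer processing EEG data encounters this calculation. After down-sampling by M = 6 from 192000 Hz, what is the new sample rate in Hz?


Decimation reduces the sample rate:
fs_out = fs_in / M
       = 192000 / 6
       = 32000.0 Hz

32000.0 Hz


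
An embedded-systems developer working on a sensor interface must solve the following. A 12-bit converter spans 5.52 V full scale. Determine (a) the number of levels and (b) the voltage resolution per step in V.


Step 1 — number of quantization levels:
L = 2^N = 2^12 = 4096

Step 2 — LSB step size:
delta = Vfs / L
      = 5.52 / 4096
      = 0.00134766 V

Levels = 4096; step size = 0.00134766 V


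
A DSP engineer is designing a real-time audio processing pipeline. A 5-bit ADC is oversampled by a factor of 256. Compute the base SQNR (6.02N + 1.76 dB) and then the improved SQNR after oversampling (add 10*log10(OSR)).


Step 1 — baseline SQNR at Nyquist:
SQNR_base = 6.02*N + 1.76
          = 6.02*5 + 1.76
          = 31.86 dB

Step 2 — oversampling processing gain:
G = 10*log10(OSR) = 10*log10(256) = 24.08 dB

Step 3 — total:
SQNR_total = 31.86 + 24.08 = 55.94 dB

Base SQNR = 31.86 dB; oversampled SQNR = 55.94 dB


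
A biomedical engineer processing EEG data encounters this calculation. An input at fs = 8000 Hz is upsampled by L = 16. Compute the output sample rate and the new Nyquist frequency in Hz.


Step 1 — output sample rate after interpolation by L:
fs_out = L * fs_in = 16 * 8000 = 128000 Hz

Step 2 — Nyquist frequency of the output stream:
f_Nyq = fs_out / 2 = 128000 / 2 = 64000.0 Hz

fs_out = 128000 Hz; f_Nyquist = 64000.0 Hz


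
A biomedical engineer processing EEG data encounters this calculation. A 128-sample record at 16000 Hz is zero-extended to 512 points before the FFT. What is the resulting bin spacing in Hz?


Frequency resolution after zero-padding:
N_padded = 128 * 4 = 512
df = fs / N_padded
   = 16000 / 512
   = 31.25 Hz

31.25 Hz


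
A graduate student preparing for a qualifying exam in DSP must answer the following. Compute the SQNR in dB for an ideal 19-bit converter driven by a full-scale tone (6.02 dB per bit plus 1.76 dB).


Theoretical SNR for a full-scale sinusoid:
SNR = 6.02 * N + 1.76
    = 6.02 * 19 + 1.76
    = 114.38 + 1.76
    = 116.14 dB

116.14 dB


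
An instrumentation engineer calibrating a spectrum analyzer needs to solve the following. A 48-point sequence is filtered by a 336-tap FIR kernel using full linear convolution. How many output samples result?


Linear convolution output length:
L = N + M - 1
  = 48 + 336 - 1
  = 383 samples

383


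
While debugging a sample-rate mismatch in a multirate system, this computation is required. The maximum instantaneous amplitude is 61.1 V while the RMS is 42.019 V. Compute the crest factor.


Crest factor is the ratio of peak to RMS:
CF = V_peak / V_rms
   = 61.1 / 42.019
   = 1.4541

1.4541


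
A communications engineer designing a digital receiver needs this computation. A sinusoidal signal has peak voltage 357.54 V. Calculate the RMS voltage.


RMS voltage for a sinusoidal waveform:
V_rms = V_peak / sqrt(2)
      = 357.54 / 1.414214
      = 252.819 V

252.819 V


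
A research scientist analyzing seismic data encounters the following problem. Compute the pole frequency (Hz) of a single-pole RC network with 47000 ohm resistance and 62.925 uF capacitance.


Cutoff frequency of a first-order RC filter:
fc = 1 / (2 * pi * R * C)
C = 62.925 uF = 6.2925e-05 F
fc = 1 / (2 * pi * 47000 * 6.2925e-05)
   = 1 / 18.582363466351
   = 0.053814 Hz

0.053814 Hz


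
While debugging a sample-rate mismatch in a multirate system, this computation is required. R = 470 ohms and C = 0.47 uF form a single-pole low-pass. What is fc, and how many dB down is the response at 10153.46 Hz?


Step 1 — cutoff frequency:
fc = 1 / (2*pi*R*C)
C = 0.47 uF = 4.7e-07 F
fc = 1 / (2*pi*470*4.7e-07)
   = 720.484 Hz

Step 2 — magnitude at f = 10153.46 Hz:
|H(f)| = 1 / sqrt(1 + (f/fc)^2)
f/fc = 10153.46 / 720.484 = 14.092554
|H| = 1 / sqrt(1 + 198.600078) = 0.0707815
|H|_dB = 20*log10(0.0707815) = -23.0 dB

fc = 720.484 Hz; |H(10153.46 Hz)| = -23.0 dB


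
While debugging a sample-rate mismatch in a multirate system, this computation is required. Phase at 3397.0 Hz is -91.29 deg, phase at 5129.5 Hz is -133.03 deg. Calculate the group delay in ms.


Group delay from phase difference:
tau = -d(phi)/d(omega)
d(phi) = -41.74 deg = -0.7285 rad
d(omega) = 2*pi*(5129.5 - 3397.0) = 10885.6185 rad/s
tau = -(-0.7285) / 10885.6185
    = 0.0669 ms

0.0669 ms


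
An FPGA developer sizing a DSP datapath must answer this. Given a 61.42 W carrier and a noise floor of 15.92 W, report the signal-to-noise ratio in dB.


SNR in decibels:
SNR = 10 * log10(Ps / Pn)
    = 10 * log10(61.42 / 15.92)
    = 10 * log10(3.858)
    = 10 * 0.5864
    = 5.86 dB

5.86 dB


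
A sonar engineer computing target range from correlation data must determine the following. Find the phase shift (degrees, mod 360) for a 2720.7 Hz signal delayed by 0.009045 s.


Phase shift from frequency and time delay:
phi = 360 * f * t_delay
    = 360 * 2720.7 * 0.009045
    = 8859.14 degrees
    mod 360 = 219.14 degrees

219.14 degrees


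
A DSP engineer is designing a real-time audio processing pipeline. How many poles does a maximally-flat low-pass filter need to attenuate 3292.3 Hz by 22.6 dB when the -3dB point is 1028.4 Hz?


Butterworth filter order formula:
n = log10(10^(A/10) - 1) / (2 * log10(f_stop/f_pass))
10^(22.6/10) - 1 = 180.9701
f_stop/f_pass = 3292.3 / 1028.4 = 3.2014
n = 2.2338 -> ceil = 3

3


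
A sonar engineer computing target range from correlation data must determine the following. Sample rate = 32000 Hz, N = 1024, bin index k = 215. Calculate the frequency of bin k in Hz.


Frequency of DFT bin k:
f_k = k * fs / N
    = 215 * 32000 / 1024
    = 6880000 / 1024
    = 6718.75 Hz

6718.75 Hz


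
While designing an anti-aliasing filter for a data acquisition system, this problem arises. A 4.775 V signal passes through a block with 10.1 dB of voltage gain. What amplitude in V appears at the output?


Output voltage from dB gain:
V_out = V_in * 10^(gain_dB / 20)
      = 4.775 * 10^(10.1 / 20)
      = 4.775 * 3.198895
      = 15.2747 V

15.2747 V


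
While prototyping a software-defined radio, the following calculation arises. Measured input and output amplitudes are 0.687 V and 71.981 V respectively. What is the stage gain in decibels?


Voltage gain in dB:
G = 20 * log10(Vout / Vin)
  = 20 * log10(71.981 / 0.687)
  = 20 * log10(104.775837)
  = 20 * 2.020261
  = 40.41 dB

40.41 dB


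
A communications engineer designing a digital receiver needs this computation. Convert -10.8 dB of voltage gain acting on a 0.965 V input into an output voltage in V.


Output voltage from dB gain:
V_out = V_in * 10^(gain_dB / 20)
      = 0.965 * 10^(-10.8 / 20)
      = 0.965 * 0.288403
      = 0.2783 V

0.2783 V


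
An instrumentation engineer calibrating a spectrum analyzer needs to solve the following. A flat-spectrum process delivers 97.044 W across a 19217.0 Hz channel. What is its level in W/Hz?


Power spectral density:
PSD = P / BW
    = 97.044 / 19217.0
    = 0.0050499 W/Hz

0.0050499 W/Hz


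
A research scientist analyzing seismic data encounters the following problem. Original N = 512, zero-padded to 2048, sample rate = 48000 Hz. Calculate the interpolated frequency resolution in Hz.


Frequency resolution after zero-padding:
N_padded = 512 * 4 = 2048
df = fs / N_padded
   = 48000 / 2048
   = 23.4375 Hz

23.4375 Hz


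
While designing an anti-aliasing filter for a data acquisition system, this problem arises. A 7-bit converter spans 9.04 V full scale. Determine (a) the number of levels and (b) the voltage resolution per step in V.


Step 1 — number of quantization levels:
L = 2^N = 2^7 = 128

Step 2 — LSB step size:
delta = Vfs / L
      = 9.04 / 128
      = 0.070625 V

Levels = 128; step size = 0.070625 V


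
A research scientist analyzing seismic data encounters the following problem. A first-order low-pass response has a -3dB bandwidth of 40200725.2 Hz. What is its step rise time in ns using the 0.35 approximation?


Rise time from bandwidth relationship:
tr = 0.35 / BW
   = 0.35 / 40200725.2
   = 8.706310602e-09 s
   = 8.7063 ns

8.7063 ns


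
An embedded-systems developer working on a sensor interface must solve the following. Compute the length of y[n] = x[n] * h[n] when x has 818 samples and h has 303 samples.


Linear convolution output length:
L = N + M - 1
  = 818 + 303 - 1
  = 1120 samples

1120


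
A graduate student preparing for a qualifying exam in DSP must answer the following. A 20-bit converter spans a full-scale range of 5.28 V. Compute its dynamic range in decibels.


Dynamic range from full-scale to LSB:
V_min = V_max / 2^bits = 5.28 / 2^20
DR = 20 * log10(V_max / V_min)
   = 20 * log10(2^20)
   = 20 * 20 * log10(2)
   = 120.41 dB

120.41 dB


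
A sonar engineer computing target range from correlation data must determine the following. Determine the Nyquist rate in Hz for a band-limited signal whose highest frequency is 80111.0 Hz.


The Nyquist rate is twice the maximum frequency component.
fs_min = 2 * fmax
      = 2 * 80111.0
      = 160222.0 Hz

160222.0


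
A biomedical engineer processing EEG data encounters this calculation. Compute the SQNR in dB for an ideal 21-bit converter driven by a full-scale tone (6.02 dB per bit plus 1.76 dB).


Theoretical SNR for a full-scale sinusoid:
SNR = 6.02 * N + 1.76
    = 6.02 * 21 + 1.76
    = 126.42 + 1.76
    = 128.18 dB

128.18 dB


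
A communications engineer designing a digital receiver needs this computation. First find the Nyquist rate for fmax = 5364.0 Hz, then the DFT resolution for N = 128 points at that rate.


Step 1 — Nyquist sampling rate:
fs = 2 * fmax = 2 * 5364.0 = 10728.0 Hz

Step 2 — DFT bin spacing:
df = fs / N = 10728.0 / 128 = 83.8125 Hz

83.8125 Hz


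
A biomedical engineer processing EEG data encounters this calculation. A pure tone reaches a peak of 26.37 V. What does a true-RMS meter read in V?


RMS voltage for a sinusoidal waveform:
V_rms = V_peak / sqrt(2)
      = 26.37 / 1.414214
      = 18.646 V

18.646 V


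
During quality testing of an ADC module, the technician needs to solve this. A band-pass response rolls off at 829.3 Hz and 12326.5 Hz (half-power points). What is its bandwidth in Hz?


Bandwidth is the difference of -3dB frequencies:
BW = f_high - f_low
   = 12326.5 - 829.3
   = 11497.2 Hz

11497.2 Hz


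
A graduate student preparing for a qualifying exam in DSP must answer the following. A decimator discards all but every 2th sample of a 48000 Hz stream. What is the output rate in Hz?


Decimation reduces the sample rate:
fs_out = fs_in / M
       = 48000 / 2
       = 24000.0 Hz

24000.0 Hz


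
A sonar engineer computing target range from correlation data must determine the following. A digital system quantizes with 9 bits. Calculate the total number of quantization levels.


Number of quantization levels = 2^N
= 2^9
= 512

512


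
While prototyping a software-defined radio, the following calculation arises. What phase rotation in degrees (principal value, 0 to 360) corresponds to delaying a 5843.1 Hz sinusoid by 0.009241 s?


Phase shift from frequency and time delay:
phi = 360 * f * t_delay
    = 360 * 5843.1 * 0.009241
    = 19438.59 degrees
    mod 360 = 358.59 degrees

358.59 degrees


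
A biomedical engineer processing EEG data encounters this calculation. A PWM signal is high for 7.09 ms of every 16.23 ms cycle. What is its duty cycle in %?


Duty cycle as a percentage:
DC = (t_on / T) * 100
   = (7.09 / 16.23) * 100
   = 0.436845 * 100
   = 43.68 %

43.68 %


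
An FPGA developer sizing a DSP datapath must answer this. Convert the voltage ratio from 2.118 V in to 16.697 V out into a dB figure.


Voltage gain in dB:
G = 20 * log10(Vout / Vin)
  = 20 * log10(16.697 / 2.118)
  = 20 * log10(7.883381)
  = 20 * 0.896712
  = 17.93 dB

17.93 dB


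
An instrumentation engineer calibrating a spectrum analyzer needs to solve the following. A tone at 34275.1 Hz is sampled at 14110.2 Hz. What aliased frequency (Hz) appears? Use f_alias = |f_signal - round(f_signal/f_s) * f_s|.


Compute the nearest integer multiple of fs to the signal:
n = round(34275.1 / 14110.2) = 2
f_alias = |34275.1 - 2 * 14110.2|
        = |34275.1 - 28220.4|
        = 6054.7 Hz

6054.7


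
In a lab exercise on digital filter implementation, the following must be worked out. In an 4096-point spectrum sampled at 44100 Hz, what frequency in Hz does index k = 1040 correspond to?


Frequency of DFT bin k:
f_k = k * fs / N
    = 1040 * 44100 / 4096
    = 45864000 / 4096
    = 11197.266 Hz

11197.266 Hz


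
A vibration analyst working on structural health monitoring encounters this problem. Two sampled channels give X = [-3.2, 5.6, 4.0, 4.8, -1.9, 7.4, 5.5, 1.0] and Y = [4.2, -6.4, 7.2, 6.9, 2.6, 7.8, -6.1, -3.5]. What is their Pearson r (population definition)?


Pearson correlation coefficient (population):
r = cov(X,Y) / (std(X) * std(Y))
Mean X = 2.9, Mean Y = 1.5875
Cov(X,Y) = -1.0575
Std(X) = 3.587827, Std(Y) = 5.645228
r = -0.0522

-0.0522


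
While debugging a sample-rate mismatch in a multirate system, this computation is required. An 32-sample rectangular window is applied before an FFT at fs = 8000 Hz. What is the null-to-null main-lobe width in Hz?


Main lobe width for a rectangular window:
Width = 2 * fs / N
      = 2 * 8000 / 32
      = 16000 / 32
      = 500.0 Hz

500.0 Hz


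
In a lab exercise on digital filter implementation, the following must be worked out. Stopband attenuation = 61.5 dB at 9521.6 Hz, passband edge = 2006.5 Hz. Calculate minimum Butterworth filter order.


Butterworth filter order formula:
n = log10(10^(A/10) - 1) / (2 * log10(f_stop/f_pass))
10^(61.5/10) - 1 = 1412536.5446
f_stop/f_pass = 9521.6 / 2006.5 = 4.7454
n = 4.547 -> ceil = 5

5


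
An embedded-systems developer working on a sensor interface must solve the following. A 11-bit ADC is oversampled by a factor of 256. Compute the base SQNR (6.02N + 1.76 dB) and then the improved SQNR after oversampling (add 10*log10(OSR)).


Step 1 — baseline SQNR at Nyquist:
SQNR_base = 6.02*N + 1.76
          = 6.02*11 + 1.76
          = 67.98 dB

Step 2 — oversampling processing gain:
G = 10*log10(OSR) = 10*log10(256) = 24.08 dB

Step 3 — total:
SQNR_total = 67.98 + 24.08 = 92.06 dB

Base SQNR = 67.98 dB; oversampled SQNR = 92.06 dB


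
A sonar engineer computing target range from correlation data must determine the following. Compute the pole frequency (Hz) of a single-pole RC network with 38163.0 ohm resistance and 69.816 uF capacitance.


Cutoff frequency of a first-order RC filter:
fc = 1 / (2 * pi * R * C)
C = 69.816 uF = 6.9816e-05 F
fc = 1 / (2 * pi * 38163.0 * 6.9816e-05)
   = 1 / 16.740843584491
   = 0.059734 Hz

0.059734 Hz


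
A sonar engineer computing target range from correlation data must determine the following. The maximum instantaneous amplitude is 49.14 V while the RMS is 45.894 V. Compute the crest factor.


Crest factor is the ratio of peak to RMS:
CF = V_peak / V_rms
   = 49.14 / 45.894
   = 1.0707

1.0707


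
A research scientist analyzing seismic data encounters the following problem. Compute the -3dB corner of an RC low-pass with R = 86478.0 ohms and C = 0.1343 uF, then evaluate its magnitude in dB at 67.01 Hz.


Step 1 — cutoff frequency:
fc = 1 / (2*pi*R*C)
C = 0.1343 uF = 1.343e-07 F
fc = 1 / (2*pi*86478.0*1.343e-07)
   = 13.7037 Hz

Step 2 — magnitude at f = 67.01 Hz:
|H(f)| = 1 / sqrt(1 + (f/fc)^2)
f/fc = 67.01 / 13.7037 = 4.88992
|H| = 1 / sqrt(1 + 23.911318) = 0.2003557
|H|_dB = 20*log10(0.2003557) = -13.96 dB

fc = 13.7037 Hz; |H(67.01 Hz)| = -13.96 dB


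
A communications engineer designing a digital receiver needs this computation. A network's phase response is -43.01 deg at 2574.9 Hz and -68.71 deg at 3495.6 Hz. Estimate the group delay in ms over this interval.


Group delay from phase difference:
tau = -d(phi)/d(omega)
d(phi) = -25.7 deg = -0.44855 rad
d(omega) = 2*pi*(3495.6 - 2574.9) = 5784.9287 rad/s
tau = -(-0.44855) / 5784.9287
    = 0.0775 ms

0.0775 ms


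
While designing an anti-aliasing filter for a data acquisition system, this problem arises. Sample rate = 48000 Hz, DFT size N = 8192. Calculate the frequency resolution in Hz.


DFT frequency resolution:
df = fs / N
   = 48000 / 8192
   = 5.8594 Hz

5.8594 Hz


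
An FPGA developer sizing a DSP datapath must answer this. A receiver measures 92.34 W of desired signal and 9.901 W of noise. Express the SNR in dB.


SNR in decibels:
SNR = 10 * log10(Ps / Pn)
    = 10 * log10(92.34 / 9.901)
    = 10 * log10(9.3263)
    = 10 * 0.9697
    = 9.7 dB

9.7 dB


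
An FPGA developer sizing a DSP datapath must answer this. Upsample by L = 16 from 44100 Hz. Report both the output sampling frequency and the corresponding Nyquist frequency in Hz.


Step 1 — output sample rate after interpolation by L:
fs_out = L * fs_in = 16 * 44100 = 705600 Hz

Step 2 — Nyquist frequency of the output stream:
f_Nyq = fs_out / 2 = 705600 / 2 = 352800.0 Hz

fs_out = 705600 Hz; f_Nyquist = 352800.0 Hz


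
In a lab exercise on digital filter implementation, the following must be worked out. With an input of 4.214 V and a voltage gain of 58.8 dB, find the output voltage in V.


Output voltage from dB gain:
V_out = V_in * 10^(gain_dB / 20)
      = 4.214 * 10^(58.8 / 20)
      = 4.214 * 870.96359
      = 3670.2406 V

3670.2406 V


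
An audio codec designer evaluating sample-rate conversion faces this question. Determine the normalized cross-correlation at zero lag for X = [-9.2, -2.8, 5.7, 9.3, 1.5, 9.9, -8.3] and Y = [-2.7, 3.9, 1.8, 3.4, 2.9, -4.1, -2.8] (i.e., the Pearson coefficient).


Pearson correlation coefficient (population):
r = cov(X,Y) / (std(X) * std(Y))
Mean X = 0.8714, Mean Y = 0.3429
Cov(X,Y) = 5.81551
Std(X) = 7.322122, Std(Y) = 3.151805
r = 0.252

0.252


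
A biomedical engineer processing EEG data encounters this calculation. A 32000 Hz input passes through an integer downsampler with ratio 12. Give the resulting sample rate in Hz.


Decimation reduces the sample rate:
fs_out = fs_in / M
       = 32000 / 12
       = 2666.6667 Hz

2666.6667 Hz


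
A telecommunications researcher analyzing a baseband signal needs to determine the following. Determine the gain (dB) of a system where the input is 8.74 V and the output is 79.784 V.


Voltage gain in dB:
G = 20 * log10(Vout / Vin)
  = 20 * log10(79.784 / 8.74)
  = 20 * log10(9.128604)
  = 20 * 0.960404
  = 19.21 dB

19.21 dB


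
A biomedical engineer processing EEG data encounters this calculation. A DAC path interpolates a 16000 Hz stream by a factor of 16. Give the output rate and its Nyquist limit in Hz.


Step 1 — output sample rate after interpolation by L:
fs_out = L * fs_in = 16 * 16000 = 256000 Hz

Step 2 — Nyquist frequency of the output stream:
f_Nyq = fs_out / 2 = 256000 / 2 = 128000.0 Hz

fs_out = 256000 Hz; f_Nyquist = 128000.0 Hz


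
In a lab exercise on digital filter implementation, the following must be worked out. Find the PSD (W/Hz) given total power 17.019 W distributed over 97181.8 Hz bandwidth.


Power spectral density:
PSD = P / BW
    = 17.019 / 97181.8
    = 0.00017513 W/Hz

0.00017513 W/Hz


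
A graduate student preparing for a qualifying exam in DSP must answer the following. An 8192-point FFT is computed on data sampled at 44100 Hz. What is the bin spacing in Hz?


DFT frequency resolution:
df = fs / N
   = 44100 / 8192
   = 5.3833 Hz

5.3833 Hz


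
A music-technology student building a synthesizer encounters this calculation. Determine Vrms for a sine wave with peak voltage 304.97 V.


RMS voltage for a sinusoidal waveform:
V_rms = V_peak / sqrt(2)
      = 304.97 / 1.414214
      = 215.646 V

215.646 V


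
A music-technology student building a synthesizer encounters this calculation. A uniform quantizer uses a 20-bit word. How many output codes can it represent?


Number of quantization levels = 2^N
= 2^20
= 1048576

1048576


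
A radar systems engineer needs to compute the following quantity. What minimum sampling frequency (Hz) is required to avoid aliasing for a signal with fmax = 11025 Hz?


The Nyquist rate is twice the maximum frequency component.
fs_min = 2 * fmax
      = 2 * 11025
      = 22050 Hz

22050


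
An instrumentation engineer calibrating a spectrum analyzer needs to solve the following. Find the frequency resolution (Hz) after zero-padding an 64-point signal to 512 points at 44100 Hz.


Frequency resolution after zero-padding:
N_padded = 64 * 8 = 512
df = fs / N_padded
   = 44100 / 512
   = 86.1328 Hz

86.1328 Hz


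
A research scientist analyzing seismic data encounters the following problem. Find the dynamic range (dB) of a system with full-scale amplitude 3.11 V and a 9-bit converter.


Dynamic range from full-scale to LSB:
V_min = V_max / 2^bits = 3.11 / 2^9
DR = 20 * log10(V_max / V_min)
   = 20 * log10(2^9)
   = 20 * 9 * log10(2)
   = 54.19 dB

54.19 dB


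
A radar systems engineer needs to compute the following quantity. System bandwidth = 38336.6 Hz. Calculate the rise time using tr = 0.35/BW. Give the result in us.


Rise time from bandwidth relationship:
tr = 0.35 / BW
   = 0.35 / 38336.6
   = 9.129656777e-06 s
   = 9.1297 us

9.1297 us


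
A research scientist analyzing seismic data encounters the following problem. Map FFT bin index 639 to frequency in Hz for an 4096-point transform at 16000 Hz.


Frequency of DFT bin k:
f_k = k * fs / N
    = 639 * 16000 / 4096
    = 10224000 / 4096
    = 2496.094 Hz

2496.094 Hz


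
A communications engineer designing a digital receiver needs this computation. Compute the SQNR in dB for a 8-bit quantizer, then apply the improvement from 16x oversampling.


Step 1 — baseline SQNR at Nyquist:
SQNR_base = 6.02*N + 1.76
          = 6.02*8 + 1.76
          = 49.92 dB

Step 2 — oversampling processing gain:
G = 10*log10(OSR) = 10*log10(16) = 12.04 dB

Step 3 — total:
SQNR_total = 49.92 + 12.04 = 61.96 dB

Base SQNR = 49.92 dB; oversampled SQNR = 61.96 dB


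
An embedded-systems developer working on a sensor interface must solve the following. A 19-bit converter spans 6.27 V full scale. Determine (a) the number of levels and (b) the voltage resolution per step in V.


Step 1 — number of quantization levels:
L = 2^N = 2^19 = 524288

Step 2 — LSB step size:
delta = Vfs / L
      = 6.27 / 524288
      = 1.196e-05 V

Levels = 524288; step size = 1.196e-05 V


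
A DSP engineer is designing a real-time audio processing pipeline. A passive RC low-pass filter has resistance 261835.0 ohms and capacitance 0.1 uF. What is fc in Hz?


Cutoff frequency of a first-order RC filter:
fc = 1 / (2 * pi * R * C)
C = 0.1 uF = 1e-07 F
fc = 1 / (2 * pi * 261835.0 * 1e-07)
   = 1 / 0.16451578249054
   = 6.078444 Hz

6.078444 Hz


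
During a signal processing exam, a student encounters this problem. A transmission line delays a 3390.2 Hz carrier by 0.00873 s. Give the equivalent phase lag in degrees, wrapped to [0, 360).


Phase shift from frequency and time delay:
phi = 360 * f * t_delay
    = 360 * 3390.2 * 0.00873
    = 10654.72 degrees
    mod 360 = 214.72 degrees

214.72 degrees


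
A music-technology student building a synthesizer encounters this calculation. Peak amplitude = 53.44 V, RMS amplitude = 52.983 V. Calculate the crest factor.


Crest factor is the ratio of peak to RMS:
CF = V_peak / V_rms
   = 53.44 / 52.983
   = 1.0086

1.0086


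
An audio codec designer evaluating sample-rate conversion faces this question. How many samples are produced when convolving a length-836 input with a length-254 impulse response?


Linear convolution output length:
L = N + M - 1
  = 836 + 254 - 1
  = 1089 samples

1089


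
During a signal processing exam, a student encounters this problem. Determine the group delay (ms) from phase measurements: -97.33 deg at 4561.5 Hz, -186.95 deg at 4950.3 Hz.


Group delay from phase difference:
tau = -d(phi)/d(omega)
d(phi) = -89.62 deg = -1.564164 rad
d(omega) = 2*pi*(4950.3 - 4561.5) = 2442.9024 rad/s
tau = -(-1.564164) / 2442.9024
    = 0.6403 ms

0.6403 ms


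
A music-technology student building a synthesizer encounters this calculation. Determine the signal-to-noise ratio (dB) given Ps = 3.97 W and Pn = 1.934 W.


SNR in decibels:
SNR = 10 * log10(Ps / Pn)
    = 10 * log10(3.97 / 1.934)
    = 10 * log10(2.0527)
    = 10 * 0.3123
    = 3.12 dB

3.12 dB


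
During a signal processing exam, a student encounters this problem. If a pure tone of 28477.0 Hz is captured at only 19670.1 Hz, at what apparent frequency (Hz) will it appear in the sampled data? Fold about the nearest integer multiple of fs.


Compute the nearest integer multiple of fs to the signal:
n = round(28477.0 / 19670.1) = 1
f_alias = |28477.0 - 1 * 19670.1|
        = |28477.0 - 19670.1|
        = 8806.9 Hz

8806.9


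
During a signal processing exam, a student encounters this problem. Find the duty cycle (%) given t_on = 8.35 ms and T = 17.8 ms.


Duty cycle as a percentage:
DC = (t_on / T) * 100
   = (8.35 / 17.8) * 100
   = 0.469101 * 100
   = 46.91 %

46.91 %


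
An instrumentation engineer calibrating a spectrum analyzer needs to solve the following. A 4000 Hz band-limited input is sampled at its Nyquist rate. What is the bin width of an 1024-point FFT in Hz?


Step 1 — Nyquist sampling rate:
fs = 2 * fmax = 2 * 4000 = 8000 Hz

Step 2 — DFT bin spacing:
df = fs / N = 8000 / 1024 = 7.8125 Hz

7.8125 Hz


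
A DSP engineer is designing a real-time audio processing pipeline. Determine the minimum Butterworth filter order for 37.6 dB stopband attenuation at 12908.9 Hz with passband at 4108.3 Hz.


Butterworth filter order formula:
n = log10(10^(A/10) - 1) / (2 * log10(f_stop/f_pass))
10^(37.6/10) - 1 = 5753.3994
f_stop/f_pass = 12908.9 / 4108.3 = 3.1422
n = 3.7809 -> ceil = 4

4


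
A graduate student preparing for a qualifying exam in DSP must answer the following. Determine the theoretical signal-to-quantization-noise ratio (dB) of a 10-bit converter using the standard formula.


Theoretical SNR for a full-scale sinusoid:
SNR = 6.02 * N + 1.76
    = 6.02 * 10 + 1.76
    = 60.2 + 1.76
    = 61.96 dB

61.96 dB


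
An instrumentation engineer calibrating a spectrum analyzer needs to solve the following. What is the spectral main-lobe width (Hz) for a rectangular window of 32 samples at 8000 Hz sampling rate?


Main lobe width for a rectangular window:
Width = 2 * fs / N
      = 2 * 8000 / 32
      = 16000 / 32
      = 500.0 Hz

500.0 Hz


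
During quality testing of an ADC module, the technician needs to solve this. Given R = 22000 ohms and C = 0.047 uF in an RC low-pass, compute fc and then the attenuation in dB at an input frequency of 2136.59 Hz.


Step 1 — cutoff frequency:
fc = 1 / (2*pi*R*C)
C = 0.047 uF = 4.7e-08 F
fc = 1 / (2*pi*22000*4.7e-08)
   = 153.922 Hz

Step 2 — magnitude at f = 2136.59 Hz:
|H(f)| = 1 / sqrt(1 + (f/fc)^2)
f/fc = 2136.59 / 153.922 = 13.880992
|H| = 1 / sqrt(1 + 192.681939) = 0.0718547
|H|_dB = 20*log10(0.0718547) = -22.87 dB

fc = 153.922 Hz; |H(2136.59 Hz)| = -22.87 dB


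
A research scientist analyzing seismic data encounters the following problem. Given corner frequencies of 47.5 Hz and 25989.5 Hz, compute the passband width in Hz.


Bandwidth is the difference of -3dB frequencies:
BW = f_high - f_low
   = 25989.5 - 47.5
   = 25942.0 Hz

25942.0 Hz


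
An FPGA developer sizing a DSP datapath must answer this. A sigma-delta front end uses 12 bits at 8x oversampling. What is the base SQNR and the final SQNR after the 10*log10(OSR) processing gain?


Step 1 — baseline SQNR at Nyquist:
SQNR_base = 6.02*N + 1.76
          = 6.02*12 + 1.76
          = 74.0 dB

Step 2 — oversampling processing gain:
G = 10*log10(OSR) = 10*log10(8) = 9.03 dB

Step 3 — total:
SQNR_total = 74.0 + 9.03 = 83.03 dB

Base SQNR = 74.0 dB; oversampled SQNR = 83.03 dB


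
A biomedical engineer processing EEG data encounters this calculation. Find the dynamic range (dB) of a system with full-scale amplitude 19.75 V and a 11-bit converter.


Dynamic range from full-scale to LSB:
V_min = V_max / 2^bits = 19.75 / 2^11
DR = 20 * log10(V_max / V_min)
   = 20 * log10(2^11)
   = 20 * 11 * log10(2)
   = 66.23 dB

66.23 dB


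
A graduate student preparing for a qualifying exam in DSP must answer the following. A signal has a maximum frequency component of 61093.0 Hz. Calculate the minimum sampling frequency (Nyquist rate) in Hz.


The Nyquist rate is twice the maximum frequency component.
fs_min = 2 * fmax
      = 2 * 61093.0
      = 122186.0 Hz

122186.0


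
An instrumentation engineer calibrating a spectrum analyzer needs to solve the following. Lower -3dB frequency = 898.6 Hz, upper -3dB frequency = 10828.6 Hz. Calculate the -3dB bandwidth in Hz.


Bandwidth is the difference of -3dB frequencies:
BW = f_high - f_low
   = 10828.6 - 898.6
   = 9930.0 Hz

9930.0 Hz


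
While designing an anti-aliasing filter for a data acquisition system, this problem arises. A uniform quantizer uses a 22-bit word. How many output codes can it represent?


Number of quantization levels = 2^N
= 2^22
= 4194304

4194304


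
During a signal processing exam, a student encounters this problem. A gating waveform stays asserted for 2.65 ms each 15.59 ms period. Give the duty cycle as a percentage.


Duty cycle as a percentage:
DC = (t_on / T) * 100
   = (2.65 / 15.59) * 100
   = 0.169981 * 100
   = 17.0 %

17.0 %


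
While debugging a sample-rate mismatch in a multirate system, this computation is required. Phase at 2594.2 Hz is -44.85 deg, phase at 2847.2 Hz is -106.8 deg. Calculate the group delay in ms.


Group delay from phase difference:
tau = -d(phi)/d(omega)
d(phi) = -61.95 deg = -1.081231 rad
d(omega) = 2*pi*(2847.2 - 2594.2) = 1589.6459 rad/s
tau = -(-1.081231) / 1589.6459
    = 0.6802 ms

0.6802 ms


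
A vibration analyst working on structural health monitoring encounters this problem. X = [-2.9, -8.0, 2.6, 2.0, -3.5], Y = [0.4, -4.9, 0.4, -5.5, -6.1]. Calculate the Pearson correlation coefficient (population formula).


Pearson correlation coefficient (population):
r = cov(X,Y) / (std(X) * std(Y))
Mean X = -1.96, Mean Y = -3.14
Cov(X,Y) = 3.7316
Std(X) = 3.904152, Std(Y) = 2.915202
r = 0.3279

0.3279


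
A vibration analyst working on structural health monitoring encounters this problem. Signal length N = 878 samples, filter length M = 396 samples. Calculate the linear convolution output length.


Linear convolution output length:
L = N + M - 1
  = 878 + 396 - 1
  = 1273 samples

1273


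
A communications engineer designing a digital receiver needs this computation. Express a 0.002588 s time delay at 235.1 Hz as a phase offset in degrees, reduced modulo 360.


Phase shift from frequency and time delay:
phi = 360 * f * t_delay
    = 360 * 235.1 * 0.002588
    = 219.04 degrees
    mod 360 = 219.04 degrees

219.04 degrees


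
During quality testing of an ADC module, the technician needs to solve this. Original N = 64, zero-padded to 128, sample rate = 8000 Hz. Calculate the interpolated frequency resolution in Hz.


Frequency resolution after zero-padding:
N_padded = 64 * 2 = 128
df = fs / N_padded
   = 8000 / 128
   = 62.5 Hz

62.5 Hz


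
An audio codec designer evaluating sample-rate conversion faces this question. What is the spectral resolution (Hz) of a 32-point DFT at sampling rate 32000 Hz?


DFT frequency resolution:
df = fs / N
   = 32000 / 32
   = 1000.0 Hz

1000.0 Hz


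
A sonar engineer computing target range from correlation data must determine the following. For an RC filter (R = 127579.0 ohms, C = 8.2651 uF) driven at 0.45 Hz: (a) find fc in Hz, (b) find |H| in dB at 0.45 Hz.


Step 1 — cutoff frequency:
fc = 1 / (2*pi*R*C)
C = 8.2651 uF = 8.2651e-06 F
fc = 1 / (2*pi*127579.0*8.2651e-06)
   = 0.150936 Hz

Step 2 — magnitude at f = 0.45 Hz:
|H(f)| = 1 / sqrt(1 + (f/fc)^2)
f/fc = 0.45 / 0.150936 = 2.981396
|H| = 1 / sqrt(1 + 8.888722) = 0.318002
|H|_dB = 20*log10(0.318002) = -9.95 dB

fc = 0.150936 Hz; |H(0.45 Hz)| = -9.95 dB


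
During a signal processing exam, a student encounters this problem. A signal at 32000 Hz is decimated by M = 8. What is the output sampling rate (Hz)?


Decimation reduces the sample rate:
fs_out = fs_in / M
       = 32000 / 8
       = 4000.0 Hz

4000.0 Hz


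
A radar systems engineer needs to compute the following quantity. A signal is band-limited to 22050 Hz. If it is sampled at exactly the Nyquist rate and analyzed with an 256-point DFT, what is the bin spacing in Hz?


Step 1 — Nyquist sampling rate:
fs = 2 * fmax = 2 * 22050 = 44100 Hz

Step 2 — DFT bin spacing:
df = fs / N = 44100 / 256 = 172.2656 Hz

172.2656 Hz


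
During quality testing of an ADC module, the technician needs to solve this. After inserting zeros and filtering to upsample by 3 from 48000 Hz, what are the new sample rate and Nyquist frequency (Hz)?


Step 1 — output sample rate after interpolation by L:
fs_out = L * fs_in = 3 * 48000 = 144000 Hz

Step 2 — Nyquist frequency of the output stream:
f_Nyq = fs_out / 2 = 144000 / 2 = 72000.0 Hz

fs_out = 144000 Hz; f_Nyquist = 72000.0 Hz


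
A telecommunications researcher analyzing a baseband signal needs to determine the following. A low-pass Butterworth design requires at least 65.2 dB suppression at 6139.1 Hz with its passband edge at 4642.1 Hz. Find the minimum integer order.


Butterworth filter order formula:
n = log10(10^(A/10) - 1) / (2 * log10(f_stop/f_pass))
10^(65.2/10) - 1 = 3311310.2148
f_stop/f_pass = 6139.1 / 4642.1 = 1.3225
n = 26.8555 -> ceil = 27

27


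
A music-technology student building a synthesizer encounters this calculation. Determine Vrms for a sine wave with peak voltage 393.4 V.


RMS voltage for a sinusoidal waveform:
V_rms = V_peak / sqrt(2)
      = 393.4 / 1.414214
      = 278.176 V

278.176 V


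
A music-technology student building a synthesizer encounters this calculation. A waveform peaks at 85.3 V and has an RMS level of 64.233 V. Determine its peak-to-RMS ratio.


Crest factor is the ratio of peak to RMS:
CF = V_peak / V_rms
   = 85.3 / 64.233
   = 1.328

1.328


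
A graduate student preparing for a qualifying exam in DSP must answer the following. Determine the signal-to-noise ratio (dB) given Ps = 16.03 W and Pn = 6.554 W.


SNR in decibels:
SNR = 10 * log10(Ps / Pn)
    = 10 * log10(16.03 / 6.554)
    = 10 * log10(2.4458)
    = 10 * 0.3884
    = 3.88 dB

3.88 dB


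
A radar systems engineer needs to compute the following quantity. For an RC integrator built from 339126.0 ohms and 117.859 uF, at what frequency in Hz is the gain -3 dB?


Cutoff frequency of a first-order RC filter:
fc = 1 / (2 * pi * R * C)
C = 117.859 uF = 0.000117859 F
fc = 1 / (2 * pi * 339126.0 * 0.000117859)
   = 1 / 251.13295545538
   = 0.003982 Hz

0.003982 Hz


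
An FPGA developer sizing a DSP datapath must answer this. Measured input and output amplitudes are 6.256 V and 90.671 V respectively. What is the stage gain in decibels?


Voltage gain in dB:
G = 20 * log10(Vout / Vin)
  = 20 * log10(90.671 / 6.256)
  = 20 * log10(14.493446)
  = 20 * 1.161172
  = 23.22 dB

23.22 dB
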